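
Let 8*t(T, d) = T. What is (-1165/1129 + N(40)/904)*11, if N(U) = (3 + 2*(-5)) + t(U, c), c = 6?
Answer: -5804799/510308 ≈ -11.375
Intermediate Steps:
t(T, d) = T/8
N(U) = -7 + U/8 (N(U) = (3 + 2*(-5)) + U/8 = (3 - 10) + U/8 = -7 + U/8)
(-1165/1129 + N(40)/904)*11 = (-1165/1129 + (-7 + (⅛)*40)/904)*11 = (-1165*1/1129 + (-7 + 5)*(1/904))*11 = (-1165/1129 - 2*1/904)*11 = (-1165/1129 - 1/452)*11 = -527709/510308*11 = -5804799/510308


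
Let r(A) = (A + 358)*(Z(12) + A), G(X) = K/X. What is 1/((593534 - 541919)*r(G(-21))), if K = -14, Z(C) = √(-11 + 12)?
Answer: 1/30854300 ≈ 3.2410e-8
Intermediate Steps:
Z(C) = 1 (Z(C) = √1 = 1)
G(X) = -14/X
r(A) = (1 + A)*(358 + A) (r(A) = (A + 358)*(1 + A) = (358 + A)*(1 + A) = (1 + A)*(358 + A))
1/((593534 - 541919)*r(G(-21))) = 1/((593534 - 541919)*(358 + (-14/(-21))² + 359*(-14/(-21)))) = 1/(51615*(358 + (-14*(-1/21))² + 359*(-14*(-1/21)))) = 1/(51615*(358 + (⅔)² + 359*(⅔))) = 1/(51615*(358 + 4/9 + 718/3)) = 1/(51615*(5380/9)) = (1/51615)*(9/5380) = 1/30854300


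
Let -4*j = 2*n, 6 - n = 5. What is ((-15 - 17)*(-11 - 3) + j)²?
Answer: 801025/4 ≈ 2.0026e+5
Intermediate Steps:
n = 1 (n = 6 - 1*5 = 6 - 5 = 1)
j = -½ (j = -1/2 = -¼*2 = -½ ≈ -0.50000)
((-15 - 17)*(-11 - 3) + j)² = ((-15 - 17)*(-11 - 3) - ½)² = (-32*(-14) - ½)² = (448 - ½)² = (895/2)² = 801025/4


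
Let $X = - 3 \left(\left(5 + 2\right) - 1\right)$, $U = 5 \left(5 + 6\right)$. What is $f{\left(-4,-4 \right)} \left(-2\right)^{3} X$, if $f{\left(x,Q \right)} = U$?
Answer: $7920$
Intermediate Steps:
$U = 55$ ($U = 5 \cdot 11 = 55$)
$f{\left(x,Q \right)} = 55$
$X = -18$ ($X = - 3 \left(7 - 1\right) = \left(-3\right) 6 = -18$)
$f{\left(-4,-4 \right)} \left(-2\right)^{3} X = 55 \left(-2\right)^{3} \left(-18\right) = 55 \left(-8\right) \left(-18\right) = \left(-440\right) \left(-18\right) = 7920$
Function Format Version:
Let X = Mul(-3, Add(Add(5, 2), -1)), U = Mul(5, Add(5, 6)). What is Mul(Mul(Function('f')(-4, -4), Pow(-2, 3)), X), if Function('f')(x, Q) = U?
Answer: 7920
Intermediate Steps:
U = 55 (U = Mul(5, 11) = 55)
Function('f')(x, Q) = 55
X = -18 (X = Mul(-3, Add(7, -1)) = Mul(-3, 6) = -18)
Mul(Mul(Function('f')(-4, -4), Pow(-2, 3)), X) = Mul(Mul(55, Pow(-2, 3)), -18) = Mul(Mul(55, -8), -18) = Mul(-440, -18) = 7920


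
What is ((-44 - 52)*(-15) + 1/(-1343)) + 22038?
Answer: 31530953/1343 ≈ 23478.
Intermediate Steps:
((-44 - 52)*(-15) + 1/(-1343)) + 22038 = (-96*(-15) - 1/1343) + 22038 = (1440 - 1/1343) + 22038 = 1933919/1343 + 22038 = 31530953/1343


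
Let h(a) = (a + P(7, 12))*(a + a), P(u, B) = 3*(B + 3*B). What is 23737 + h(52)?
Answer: 44121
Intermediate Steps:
P(u, B) = 12*B (P(u, B) = 3*(4*B) = 12*B)
h(a) = 2*a*(144 + a) (h(a) = (a + 12*12)*(a + a) = (a + 144)*(2*a) = (144 + a)*(2*a) = 2*a*(144 + a))
23737 + h(52) = 23737 + 2*52*(144 + 52) = 23737 + 2*52*196 = 23737 + 20384 = 44121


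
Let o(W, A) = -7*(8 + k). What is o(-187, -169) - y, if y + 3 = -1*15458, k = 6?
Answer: 15363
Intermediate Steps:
o(W, A) = -98 (o(W, A) = -7*(8 + 6) = -7*14 = -98)
y = -15461 (y = -3 - 1*15458 = -3 - 15458 = -15461)
o(-187, -169) - y = -98 - 1*(-15461) = -98 + 15461 = 15363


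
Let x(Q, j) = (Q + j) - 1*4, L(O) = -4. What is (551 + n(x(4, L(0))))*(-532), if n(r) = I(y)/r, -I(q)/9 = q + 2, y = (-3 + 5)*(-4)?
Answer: -285950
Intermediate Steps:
y = -8 (y = 2*(-4) = -8)
x(Q, j) = -4 + Q + j (x(Q, j) = (Q + j) - 4 = -4 + Q + j)
I(q) = -18 - 9*q (I(q) = -9*(q + 2) = -9*(2 + q) = -18 - 9*q)
n(r) = 54/r (n(r) = (-18 - 9*(-8))/r = (-18 + 72)/r = 54/r)
(551 + n(x(4, L(0))))*(-532) = (551 + 54/(-4 + 4 - 4))*(-532) = (551 + 54/(-4))*(-532) = (551 + 54*(-¼))*(-532) = (551 - 27/2)*(-532) = (1075/2)*(-532) = -285950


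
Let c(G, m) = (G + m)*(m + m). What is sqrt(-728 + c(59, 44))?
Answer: 4*sqrt(521) ≈ 91.302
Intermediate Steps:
c(G, m) = 2*m*(G + m) (c(G, m) = (G + m)*(2*m) = 2*m*(G + m))
sqrt(-728 + c(59, 44)) = sqrt(-728 + 2*44*(59 + 44)) = sqrt(-728 + 2*44*103) = sqrt(-728 + 9064) = sqrt(8336) = 4*sqrt(521)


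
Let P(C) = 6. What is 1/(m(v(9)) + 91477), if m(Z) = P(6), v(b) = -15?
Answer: 1/91483 ≈ 1.0931e-5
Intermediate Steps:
m(Z) = 6
1/(m(v(9)) + 91477) = 1/(6 + 91477) = 1/91483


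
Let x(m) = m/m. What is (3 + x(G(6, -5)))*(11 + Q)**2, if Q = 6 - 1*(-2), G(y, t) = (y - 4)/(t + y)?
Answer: 1444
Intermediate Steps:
G(y, t) = (-4 + y)/(t + y)
x(m) = 1
Q = 8 (Q = 6 + 2 = 8)
(3 + x(G(6, -5)))*(11 + Q)**2 = (3 + 1)*(11 + 8)**2 = 4*19**2 = 4*361 = 1444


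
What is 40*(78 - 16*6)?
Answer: -720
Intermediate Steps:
40*(78 - 16*6) = 40*(78 - 96) = 40*(-18) = -720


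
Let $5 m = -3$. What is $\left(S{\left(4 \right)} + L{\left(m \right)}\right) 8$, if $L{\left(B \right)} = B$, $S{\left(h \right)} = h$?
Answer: $\frac{136}{5} \approx 27.2$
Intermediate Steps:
$m = - \frac{3}{5}$ ($m = \frac{1}{5} \left(-3\right) = - \frac{3}{5} \approx -0.6$)
$\left(S{\left(4 \right)} + L{\left(m \right)}\right) 8 = \left(4 - \frac{3}{5}\right) 8 = \frac{17}{5} \cdot 8 = \frac{136}{5}$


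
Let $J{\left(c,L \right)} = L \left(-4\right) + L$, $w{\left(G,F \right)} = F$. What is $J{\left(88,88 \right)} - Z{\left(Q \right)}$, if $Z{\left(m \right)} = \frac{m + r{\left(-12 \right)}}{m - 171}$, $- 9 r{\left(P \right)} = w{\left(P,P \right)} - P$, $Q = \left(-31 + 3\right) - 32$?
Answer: $- \frac{20348}{77} \approx -264.26$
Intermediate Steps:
$Q = -60$ ($Q = -28 - 32 = -60$)
$r{\left(P \right)} = 0$ ($r{\left(P \right)} = - \frac{P - P}{9} = \left(- \frac{1}{9}\right) 0 = 0$)
$J{\left(c,L \right)} = - 3 L$ ($J{\left(c,L \right)} = - 4 L + L = - 3 L$)
$Z{\left(m \right)} = \frac{m}{-171 + m}$ ($Z{\left(m \right)} = \frac{m + 0}{m - 171} = \frac{m}{-171 + m}$)
$J{\left(88,88 \right)} - Z{\left(Q \right)} = \left(-3\right) 88 - - \frac{60}{-171 - 60} = -264 - - \frac{60}{-231} = -264 - \left(-60\right) \left(- \frac{1}{231}\right) = -264 - \frac{20}{77} = - \frac{20348}{77}$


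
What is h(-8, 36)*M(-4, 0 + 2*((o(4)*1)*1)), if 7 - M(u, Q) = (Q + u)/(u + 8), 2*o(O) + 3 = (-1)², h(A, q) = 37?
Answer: 629/2 ≈ 314.50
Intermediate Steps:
o(O) = -1 (o(O) = -3/2 + (½)*(-1)² = -3/2 + (½)*1 = -3/2 + ½ = -1)
M(u, Q) = 7 - (Q + u)/(8 + u) (M(u, Q) = 7 - (Q + u)/(u + 8) = 7 - (Q + u)/(8 + u))
h(-8, 36)*M(-4, 0 + 2*((o(4)*1)*1)) = 37*((56 - (0 + 2*(-1*1*1)) + 6*(-4))/(8 - 4)) = 37*((56 - (0 + 2*(-1*1)) - 24)/4) = 37*((56 - (0 + 2*(-1)) - 24)/4) = 37*((56 - (0 - 2) - 24)/4) = 37*((56 - 1*(-2) - 24)/4) = 37*((56 + 2 - 24)/4) = 37*((¼)*34) = 37*(17/2) = 629/2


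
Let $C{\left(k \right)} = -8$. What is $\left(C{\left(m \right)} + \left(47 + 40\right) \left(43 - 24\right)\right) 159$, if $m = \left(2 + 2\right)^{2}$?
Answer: $261555$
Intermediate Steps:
$m = 16$ ($m = 4^{2} = 16$)
$\left(C{\left(m \right)} + \left(47 + 40\right) \left(43 - 24\right)\right) 159 = \left(-8 + \left(47 + 40\right) \left(43 - 24\right)\right) 159 = \left(-8 + 87 \cdot 19\right) 159 = \left(-8 + 1653\right) 159 = 1645 \cdot 159 = 261555$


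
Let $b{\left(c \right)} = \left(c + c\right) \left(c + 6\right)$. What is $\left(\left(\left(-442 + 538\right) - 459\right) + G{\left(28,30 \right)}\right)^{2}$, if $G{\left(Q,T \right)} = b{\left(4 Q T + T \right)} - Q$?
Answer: $530127093711121$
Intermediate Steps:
$b{\left(c \right)} = 2 c \left(6 + c\right)$
$G{\left(Q,T \right)} = - Q + 2 \left(T + 4 Q T\right) \left(6 + T + 4 Q T\right)$ ($G{\left(Q,T \right)} = 2 \left(4 Q T + T\right) \left(6 + \left(4 Q T + T\right)\right) - Q = 2 \left(T + 4 Q T\right) \left(6 + \left(T + 4 Q T\right)\right) - Q = 2 \left(T + 4 Q T\right) \left(6 + T + 4 Q T\right) - Q = - Q + 2 \left(T + 4 Q T\right) \left(6 + T + 4 Q T\right)$)
$\left(\left(\left(-442 + 538\right) - 459\right) + G{\left(28,30 \right)}\right)^{2} = \left(\left(\left(-442 + 538\right) - 459\right) - \left(28 - 60 \left(1 + 4 \cdot 28\right) \left(6 + 30 \left(1 + 4 \cdot 28\right)\right)\right)\right)^{2} = \left(\left(96 - 459\right) - \left(28 - 60 \left(1 + 112\right) \left(6 + 30 \left(1 + 112\right)\right)\right)\right)^{2} = \left(-363 - \left(28 - 6780 \left(6 + 30 \cdot 113\right)\right)\right)^{2} = \left(-363 - \left(28 - 6780 \left(6 + 3390\right)\right)\right)^{2} = \left(-363 - \left(28 - 6780 \cdot 3396\right)\right)^{2} = \left(-363 + \left(-28 + 23024880\right)\right)^{2} = \left(-363 + 23024852\right)^{2} = 23024489^{2} = 530127093711121$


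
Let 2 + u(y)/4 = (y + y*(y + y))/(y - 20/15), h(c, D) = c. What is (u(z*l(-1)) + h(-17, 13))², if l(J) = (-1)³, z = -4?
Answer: 841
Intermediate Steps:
l(J) = -1
u(y) = -8 + 4*(y + 2*y²)/(-4/3 + y) (u(y) = -8 + 4*((y + y*(y + y))/(y - 20/15)) = -8 + 4*((y + y*(2*y))/(y - 20*1/15)) = -8 + 4*((y + 2*y²)/(y - 4/3)) = -8 + 4*((y + 2*y²)/(-4/3 + y)) = -8 + 4*(y + 2*y²)/(-4/3 + y))
(u(z*l(-1)) + h(-17, 13))² = (4*(8 - (-12)*(-1) + 6*(-4*(-1))²)/(-4 + 3*(-4*(-1))) - 17)² = (4*(8 - 3*4 + 6*4²)/(-4 + 3*4) - 17)² = (4*(8 - 12 + 6*16)/(-4 + 12) - 17)² = (4*(8 - 12 + 96)/8 - 17)² = (4*(⅛)*92 - 17)² = (46 - 17)² = 29² = 841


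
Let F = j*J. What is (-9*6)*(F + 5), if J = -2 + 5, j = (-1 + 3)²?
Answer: -918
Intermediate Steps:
j = 4 (j = 2² = 4)
J = 3
F = 12 (F = 4*3 = 12)
(-9*6)*(F + 5) = (-9*6)*(12 + 5) = -54*17 = -918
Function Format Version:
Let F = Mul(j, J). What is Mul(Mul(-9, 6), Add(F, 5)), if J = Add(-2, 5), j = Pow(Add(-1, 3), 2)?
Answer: -918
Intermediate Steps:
j = 4 (j = Pow(2, 2) = 4)
J = 3
F = 12 (F = Mul(4, 3) = 12)
Mul(Mul(-9, 6), Add(F, 5)) = Mul(Mul(-9, 6), Add(12, 5)) = Mul(-54, 17) = -918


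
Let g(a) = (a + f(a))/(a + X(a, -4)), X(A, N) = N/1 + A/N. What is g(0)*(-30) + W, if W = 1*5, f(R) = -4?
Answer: -25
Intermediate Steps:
X(A, N) = N + A/N (X(A, N) = N*1 + A/N = N + A/N)
g(a) = (-4 + a)/(-4 + 3*a/4) (g(a) = (a - 4)/(a + (-4 + a/(-4))) = (-4 + a)/(a + (-4 + a*(-¼))) = (-4 + a)/(a + (-4 - a/4)) = (-4 + a)/(-4 + 3*a/4))
W = 5
g(0)*(-30) + W = (4*(-4 + 0)/(-16 + 3*0))*(-30) + 5 = (4*(-4)/(-16 + 0))*(-30) + 5 = (4*(-4)/(-16))*(-30) + 5 = (4*(-1/16)*(-4))*(-30) + 5 = 1*(-30) + 5 = -30 + 5 = -25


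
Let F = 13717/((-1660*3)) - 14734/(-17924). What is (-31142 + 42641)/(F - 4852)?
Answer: -256604554620/108317345807 ≈ -2.3690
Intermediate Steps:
F = -43122047/22315380 (F = 13717/(-4980) - 14734*(-1/17924) = 13717*(-1/4980) + 7367/8962 = -13717/4980 + 7367/8962 = -43122047/22315380 ≈ -1.9324)
(-31142 + 42641)/(F - 4852) = (-31142 + 42641)/(-43122047/22315380 - 4852) = 11499/(-108317345807/22315380) = 11499*(-22315380/108317345807) = -256604554620/108317345807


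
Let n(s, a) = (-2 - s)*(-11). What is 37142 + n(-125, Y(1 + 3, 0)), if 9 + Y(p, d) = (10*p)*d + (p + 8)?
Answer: 35789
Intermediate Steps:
Y(p, d) = -1 + p + 10*d*p (Y(p, d) = -9 + ((10*p)*d + (p + 8)) = -9 + (10*d*p + (8 + p)) = -9 + (8 + p + 10*d*p) = -1 + p + 10*d*p)
n(s, a) = 22 + 11*s
37142 + n(-125, Y(1 + 3, 0)) = 37142 + (22 + 11*(-125)) = 37142 + (22 - 1375) = 37142 - 1353 = 35789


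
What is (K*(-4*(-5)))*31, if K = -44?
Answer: -27280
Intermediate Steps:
(K*(-4*(-5)))*31 = -(-176)*(-5)*31 = -44*20*31 = -880*31 = -27280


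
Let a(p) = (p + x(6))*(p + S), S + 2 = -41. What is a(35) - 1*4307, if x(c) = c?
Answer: -4635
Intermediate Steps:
S = -43 (S = -2 - 41 = -43)
a(p) = (-43 + p)*(6 + p) (a(p) = (p + 6)*(p - 43) = (6 + p)*(-43 + p) = (-43 + p)*(6 + p))
a(35) - 1*4307 = (-258 + 35² - 37*35) - 1*4307 = (-258 + 1225 - 1295) - 4307 = -328 - 4307 = -4635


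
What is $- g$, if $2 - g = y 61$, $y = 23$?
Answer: $1401$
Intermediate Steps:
$g = -1401$ ($g = 2 - 23 \cdot 61 = 2 - 1403 = -1401$)
$- g = \left(-1\right) \left(-1401\right) = 1401$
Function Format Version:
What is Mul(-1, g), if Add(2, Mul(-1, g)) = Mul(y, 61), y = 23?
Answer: 1401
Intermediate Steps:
g = -1401 (g = Add(2, Mul(-1, Mul(23, 61))) = Add(2, Mul(-1, 1403)) = Add(2, -1403) = -1401)
Mul(-1, g) = Mul(-1, -1401) = 1401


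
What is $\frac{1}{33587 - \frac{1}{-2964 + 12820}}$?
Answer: $\frac{9856}{331033471} \approx 2.9773 \cdot 10^{-5}$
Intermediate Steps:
$\frac{1}{33587 - \frac{1}{-2964 + 12820}} = \frac{1}{33587 - \frac{1}{9856}} = \frac{1}{\frac{331033471}{9856}} = \frac{9856}{331033471}$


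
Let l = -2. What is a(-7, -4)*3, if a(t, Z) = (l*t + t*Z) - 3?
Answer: 117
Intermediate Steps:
a(t, Z) = -3 - 2*t + Z*t (a(t, Z) = (-2*t + t*Z) - 3 = (-2*t + Z*t) - 3 = -3 - 2*t + Z*t)
a(-7, -4)*3 = (-3 - 2*(-7) - 4*(-7))*3 = (-3 + 14 + 28)*3 = 39*3 = 117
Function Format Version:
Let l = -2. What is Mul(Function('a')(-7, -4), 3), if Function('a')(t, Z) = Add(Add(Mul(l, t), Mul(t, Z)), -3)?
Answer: 117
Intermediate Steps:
Function('a')(t, Z) = Add(-3, Mul(-2, t), Mul(Z, t)) (Function('a')(t, Z) = Add(Add(Mul(-2, t), Mul(t, Z)), -3) = Add(Add(Mul(-2, t), Mul(Z, t)), -3) = Add(-3, Mul(-2, t), Mul(Z, t)))
Mul(Function('a')(-7, -4), 3) = Mul(Add(-3, Mul(-2, -7), Mul(-4, -7)), 3) = Mul(Add(-3, 14, 28), 3) = Mul(39, 3) = 117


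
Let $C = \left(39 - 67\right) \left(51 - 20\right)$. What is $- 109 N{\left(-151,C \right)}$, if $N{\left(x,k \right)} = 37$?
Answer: $-4033$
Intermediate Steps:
$C = -868$ ($C = \left(-28\right) 31 = -868$)
$- 109 N{\left(-151,C \right)} = \left(-109\right) 37 = -4033$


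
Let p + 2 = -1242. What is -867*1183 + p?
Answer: -1026905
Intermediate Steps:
p = -1244 (p = -2 - 1242 = -1244)
-867*1183 + p = -867*1183 - 1244 = -1025661 - 1244 = -1026905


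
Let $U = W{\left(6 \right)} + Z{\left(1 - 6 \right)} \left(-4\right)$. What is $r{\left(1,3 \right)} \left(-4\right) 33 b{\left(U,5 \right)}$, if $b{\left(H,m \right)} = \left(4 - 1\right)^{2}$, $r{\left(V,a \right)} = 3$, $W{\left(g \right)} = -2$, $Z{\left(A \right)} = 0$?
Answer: $-3564$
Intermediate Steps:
$U = -2$ ($U = -2 + 0 \left(-4\right) = -2 + 0 = -2$)
$b{\left(H,m \right)} = 9$ ($b{\left(H,m \right)} = \left(4 + \left(-2 + 1\right)\right)^{2} = \left(4 - 1\right)^{2} = 3^{2} = 9$)
$r{\left(1,3 \right)} \left(-4\right) 33 b{\left(U,5 \right)} = 3 \left(-4\right) 33 \cdot 9 = \left(-12\right) 33 \cdot 9 = \left(-396\right) 9 = -3564$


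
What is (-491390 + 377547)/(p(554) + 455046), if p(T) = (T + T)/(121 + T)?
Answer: -76844025/307157158 ≈ -0.25018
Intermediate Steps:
p(T) = 2*T/(121 + T) (p(T) = (2*T)/(121 + T) = 2*T/(121 + T))
(-491390 + 377547)/(p(554) + 455046) = (-491390 + 377547)/(2*554/(121 + 554) + 455046) = -113843/(2*554/675 + 455046) = -113843/(2*554*(1/675) + 455046) = -113843/(1108/675 + 455046) = -113843/307157158/675 = -113843*675/307157158 = -76844025/307157158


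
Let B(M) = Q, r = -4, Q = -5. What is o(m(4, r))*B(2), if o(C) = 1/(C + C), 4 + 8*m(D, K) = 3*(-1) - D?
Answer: 20/11 ≈ 1.8182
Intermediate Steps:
B(M) = -5
m(D, K) = -7/8 - D/8 (m(D, K) = -1/2 + (3*(-1) - D)/8 = -1/2 + (-3 - D)/8 = -1/2 + (-3/8 - D/8) = -7/8 - D/8)
o(C) = 1/(2*C)
o(m(4, r))*B(2) = (1/(2*(-7/8 - 1/8*4)))*(-5) = (1/(2*(-7/8 - 1/2)))*(-5) = (1/(2*(-11/8)))*(-5) = ((1/2)*(-8/11))*(-5) = -4/11*(-5) = 20/11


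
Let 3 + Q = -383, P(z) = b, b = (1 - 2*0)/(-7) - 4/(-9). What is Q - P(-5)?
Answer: -24337/63 ≈ -386.30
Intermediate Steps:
b = 19/63 (b = (1 + 0)*(-⅐) - 4*(-⅑) = 1*(-⅐) + 4/9 = -⅐ + 4/9 = 19/63 ≈ 0.30159)
P(z) = 19/63
Q = -386 (Q = -3 - 383 = -386)
Q - P(-5) = -386 - 1*19/63 = -386 - 19/63 = -24337/63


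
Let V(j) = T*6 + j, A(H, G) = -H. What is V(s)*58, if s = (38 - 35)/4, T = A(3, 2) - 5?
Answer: -5481/2 ≈ -2740.5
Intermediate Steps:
T = -8 (T = -1*3 - 5 = -3 - 5 = -8)
s = ¾ (s = 3*(¼) = ¾ ≈ 0.75000)
V(j) = -48 + j (V(j) = -8*6 + j = -48 + j)
V(s)*58 = (-48 + ¾)*58 = -189/4*58 = -5481/2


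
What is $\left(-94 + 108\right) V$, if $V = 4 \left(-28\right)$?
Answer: $-1568$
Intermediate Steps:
$V = -112$
$\left(-94 + 108\right) V = \left(-94 + 108\right) \left(-112\right) = 14 \left(-112\right) = -1568$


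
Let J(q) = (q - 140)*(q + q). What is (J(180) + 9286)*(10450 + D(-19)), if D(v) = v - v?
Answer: 247518700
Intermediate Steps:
J(q) = 2*q*(-140 + q) (J(q) = (-140 + q)*(2*q) = 2*q*(-140 + q))
D(v) = 0
(J(180) + 9286)*(10450 + D(-19)) = (2*180*(-140 + 180) + 9286)*(10450 + 0) = (2*180*40 + 9286)*10450 = (14400 + 9286)*10450 = 23686*10450 = 247518700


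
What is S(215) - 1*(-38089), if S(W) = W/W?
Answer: 38090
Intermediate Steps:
S(W) = 1
S(215) - 1*(-38089) = 1 - 1*(-38089) = 1 + 38089 = 38090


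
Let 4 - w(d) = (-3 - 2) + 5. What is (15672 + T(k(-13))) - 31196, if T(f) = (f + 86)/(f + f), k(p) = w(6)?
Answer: -62051/4 ≈ -15513.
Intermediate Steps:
w(d) = 4 (w(d) = 4 - ((-3 - 2) + 5) = 4 - (-5 + 5) = 4 - 1*0 = 4 + 0 = 4)
k(p) = 4
T(f) = (86 + f)/(2*f) (T(f) = (86 + f)/((2*f)) = (86 + f)*(1/(2*f)) = (86 + f)/(2*f))
(15672 + T(k(-13))) - 31196 = (15672 + (½)*(86 + 4)/4) - 31196 = (15672 + (½)*(¼)*90) - 31196 = (15672 + 45/4) - 31196 = 62733/4 - 31196 = -62051/4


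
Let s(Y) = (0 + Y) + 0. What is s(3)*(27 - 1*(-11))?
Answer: 114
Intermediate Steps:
s(Y) = Y (s(Y) = Y + 0 = Y)
s(3)*(27 - 1*(-11)) = 3*(27 - 1*(-11)) = 3*(27 + 11) = 3*38 = 114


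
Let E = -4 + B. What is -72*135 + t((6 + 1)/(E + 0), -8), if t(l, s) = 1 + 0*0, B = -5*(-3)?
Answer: -9719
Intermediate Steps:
B = 15
E = 11 (E = -4 + 15 = 11)
t(l, s) = 1 (t(l, s) = 1 + 0 = 1)
-72*135 + t((6 + 1)/(E + 0), -8) = -72*135 + 1 = -9720 + 1 = -9719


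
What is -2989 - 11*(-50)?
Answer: -2439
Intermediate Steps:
-2989 - 11*(-50) = -2989 - 1*(-550) = -2989 + 550 = -2439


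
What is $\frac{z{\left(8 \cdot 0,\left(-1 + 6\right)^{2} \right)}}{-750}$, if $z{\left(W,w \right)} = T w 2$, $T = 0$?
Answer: $0$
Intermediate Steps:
$z{\left(W,w \right)} = 0$ ($z{\left(W,w \right)} = 0 w 2 = 0 \cdot 2 = 0$)
$\frac{z{\left(8 \cdot 0,\left(-1 + 6\right)^{2} \right)}}{-750} = \frac{0}{-750} = 0 \left(- \frac{1}{750}\right) = 0$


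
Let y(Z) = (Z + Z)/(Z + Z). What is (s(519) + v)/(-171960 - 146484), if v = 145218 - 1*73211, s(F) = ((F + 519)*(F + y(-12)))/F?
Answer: -24349/106148 ≈ -0.22939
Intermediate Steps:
y(Z) = 1 (y(Z) = (2*Z)/((2*Z)) = (2*Z)*(1/(2*Z)) = 1)
s(F) = (1 + F)*(519 + F)/F (s(F) = ((F + 519)*(F + 1))/F = ((519 + F)*(1 + F))/F = ((1 + F)*(519 + F))/F = (1 + F)*(519 + F)/F)
v = 72007 (v = 145218 - 73211 = 72007)
(s(519) + v)/(-171960 - 146484) = ((520 + 519 + 519/519) + 72007)/(-171960 - 146484) = ((520 + 519 + 519*(1/519)) + 72007)/(-318444) = ((520 + 519 + 1) + 72007)*(-1/318444) = (1040 + 72007)*(-1/318444) = 73047*(-1/318444) = -24349/106148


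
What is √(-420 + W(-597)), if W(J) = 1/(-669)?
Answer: I*√187976289/669 ≈ 20.494*I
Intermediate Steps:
W(J) = -1/669
√(-420 + W(-597)) = √(-420 - 1/669) = √(-280981/669) = I*√187976289/669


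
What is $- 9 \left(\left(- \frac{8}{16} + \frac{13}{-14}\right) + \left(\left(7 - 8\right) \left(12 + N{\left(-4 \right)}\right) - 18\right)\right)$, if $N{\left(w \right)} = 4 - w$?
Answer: $\frac{2484}{7} \approx 354.86$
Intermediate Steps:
$- 9 \left(\left(- \frac{8}{16} + \frac{13}{-14}\right) + \left(\left(7 - 8\right) \left(12 + N{\left(-4 \right)}\right) - 18\right)\right) = - 9 \left(\left(- \frac{8}{16} + \frac{13}{-14}\right) + \left(\left(7 - 8\right) \left(12 + \left(4 - -4\right)\right) - 18\right)\right) = - 9 \left(\left(\left(-8\right) \frac{1}{16} + 13 \left(- \frac{1}{14}\right)\right) - 38\right) = - 9 \left(\left(- \frac{1}{2} - \frac{13}{14}\right) - 38\right) = - 9 \left(- \frac{10}{7} - 38\right) = \left(-9\right) \left(- \frac{276}{7}\right) = \frac{2484}{7}$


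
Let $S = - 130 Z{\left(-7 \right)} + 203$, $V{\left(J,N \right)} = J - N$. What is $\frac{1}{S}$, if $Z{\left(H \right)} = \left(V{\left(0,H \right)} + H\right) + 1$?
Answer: $\frac{1}{73} \approx 0.013699$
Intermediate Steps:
$Z{\left(H \right)} = 1$ ($Z{\left(H \right)} = \left(\left(0 - H\right) + H\right) + 1 = \left(- H + H\right) + 1 = 0 + 1 = 1$)
$S = 73$ ($S = \left(-130\right) 1 + 203 = -130 + 203 = 73$)
$\frac{1}{S} = \frac{1}{73}$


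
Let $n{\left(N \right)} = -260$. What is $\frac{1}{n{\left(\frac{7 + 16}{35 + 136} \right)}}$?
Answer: $- \frac{1}{260} \approx -0.0038462$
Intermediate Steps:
$\frac{1}{n{\left(\frac{7 + 16}{35 + 136} \right)}} = \frac{1}{-260} = - \frac{1}{260}$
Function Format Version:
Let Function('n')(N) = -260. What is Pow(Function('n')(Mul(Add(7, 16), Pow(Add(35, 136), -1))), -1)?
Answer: Rational(-1, 260) ≈ -0.0038462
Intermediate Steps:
Pow(Function('n')(Mul(Add(7, 16), Pow(Add(35, 136), -1))), -1) = Pow(-260, -1) = Rational(-1, 260)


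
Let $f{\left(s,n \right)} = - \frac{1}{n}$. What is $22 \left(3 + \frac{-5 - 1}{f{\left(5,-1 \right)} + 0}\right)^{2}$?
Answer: $198$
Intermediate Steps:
$22 \left(3 + \frac{-5 - 1}{f{\left(5,-1 \right)} + 0}\right)^{2} = 22 \left(3 + \frac{-5 - 1}{- \frac{1}{-1} + 0}\right)^{2} = 22 \left(3 - \frac{6}{\left(-1\right) \left(-1\right) + 0}\right)^{2} = 22 \left(3 - \frac{6}{1 + 0}\right)^{2} = 22 \left(3 - \frac{6}{1}\right)^{2} = 22 \left(3 - 6\right)^{2} = 22 \left(-3\right)^{2} = 22 \cdot 9 = 198$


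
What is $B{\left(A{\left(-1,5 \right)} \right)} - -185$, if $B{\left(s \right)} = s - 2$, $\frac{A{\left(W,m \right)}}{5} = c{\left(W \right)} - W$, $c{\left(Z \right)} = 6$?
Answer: $218$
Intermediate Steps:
$A{\left(W,m \right)} = 30 - 5 W$ ($A{\left(W,m \right)} = 5 \left(6 - W\right) = 30 - 5 W$)
$B{\left(s \right)} = -2 + s$ ($B{\left(s \right)} = s - 2 = -2 + s$)
$B{\left(A{\left(-1,5 \right)} \right)} - -185 = \left(-2 + \left(30 - -5\right)\right) - -185 = \left(-2 + \left(30 + 5\right)\right) + 185 = \left(-2 + 35\right) + 185 = 33 + 185 = 218$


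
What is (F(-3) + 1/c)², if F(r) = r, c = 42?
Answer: 15625/1764 ≈ 8.8577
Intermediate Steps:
(F(-3) + 1/c)² = (-3 + 1/42)² = (-125/42)² = 15625/1764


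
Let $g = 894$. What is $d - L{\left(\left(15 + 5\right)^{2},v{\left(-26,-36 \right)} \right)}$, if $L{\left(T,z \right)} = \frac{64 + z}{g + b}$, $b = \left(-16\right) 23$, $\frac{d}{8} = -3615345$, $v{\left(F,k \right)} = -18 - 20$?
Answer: $- \frac{7606685893}{263} \approx -2.8923 \cdot 10^{7}$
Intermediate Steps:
$v{\left(F,k \right)} = -38$
$d = -28922760$ ($d = 8 \left(-3615345\right) = -28922760$)
$b = -368$
$L{\left(T,z \right)} = \frac{32}{263} + \frac{z}{526}$ ($L{\left(T,z \right)} = \frac{64 + z}{894 - 368} = \frac{64 + z}{526} = \left(64 + z\right) \frac{1}{526} = \frac{32}{263} + \frac{z}{526}$)
$d - L{\left(\left(15 + 5\right)^{2},v{\left(-26,-36 \right)} \right)} = -28922760 - \left(\frac{32}{263} + \frac{1}{526} \left(-38\right)\right) = -28922760 - \left(\frac{32}{263} - \frac{19}{263}\right) = -28922760 - \frac{13}{263} = - \frac{7606685893}{263}$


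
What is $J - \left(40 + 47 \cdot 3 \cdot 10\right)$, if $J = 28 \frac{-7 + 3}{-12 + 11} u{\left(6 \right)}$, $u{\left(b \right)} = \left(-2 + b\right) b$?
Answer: $1238$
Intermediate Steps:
$u{\left(b \right)} = b \left(-2 + b\right)$
$J = 2688$ ($J = 28 \frac{-7 + 3}{-12 + 11} \cdot 6 \left(-2 + 6\right) = 28 \left(- \frac{4}{-1}\right) 6 \cdot 4 = 28 \left(\left(-4\right) \left(-1\right)\right) 24 = 28 \cdot 4 \cdot 24 = 112 \cdot 24 = 2688$)
$J - \left(40 + 47 \cdot 3 \cdot 10\right) = 2688 - \left(40 + 47 \cdot 3 \cdot 10\right) = 2688 - \left(40 + 47 \cdot 30\right) = 2688 - \left(40 + 1410\right) = 2688 - 1450 = 1238$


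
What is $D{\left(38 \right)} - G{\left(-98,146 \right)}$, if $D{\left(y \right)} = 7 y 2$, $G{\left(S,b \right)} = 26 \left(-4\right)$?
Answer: $636$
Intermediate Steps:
$G{\left(S,b \right)} = -104$
$D{\left(y \right)} = 14 y$
$D{\left(38 \right)} - G{\left(-98,146 \right)} = 14 \cdot 38 - -104 = 532 + 104 = 636$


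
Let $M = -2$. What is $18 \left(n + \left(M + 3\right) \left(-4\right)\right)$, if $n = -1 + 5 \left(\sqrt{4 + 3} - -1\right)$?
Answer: $90 \sqrt{7} \approx 238.12$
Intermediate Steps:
$n = 4 + 5 \sqrt{7}$ ($n = -1 + 5 \left(\sqrt{7} + 1\right) = -1 + 5 \left(1 + \sqrt{7}\right) = -1 + \left(5 + 5 \sqrt{7}\right) = 4 + 5 \sqrt{7} \approx 17.229$)
$18 \left(n + \left(M + 3\right) \left(-4\right)\right) = 18 \left(\left(4 + 5 \sqrt{7}\right) + \left(-2 + 3\right) \left(-4\right)\right) = 18 \left(\left(4 + 5 \sqrt{7}\right) + 1 \left(-4\right)\right) = 18 \left(\left(4 + 5 \sqrt{7}\right) - 4\right) = 18 \cdot 5 \sqrt{7} = 90 \sqrt{7}$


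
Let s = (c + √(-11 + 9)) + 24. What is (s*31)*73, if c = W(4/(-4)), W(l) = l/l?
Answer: 56575 + 2263*I*√2 ≈ 56575.0 + 3200.4*I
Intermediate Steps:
W(l) = 1
c = 1
s = 25 + I*√2 (s = (1 + √(-11 + 9)) + 24 = (1 + √(-2)) + 24 = (1 + I*√2) + 24 = 25 + I*√2 ≈ 25.0 + 1.4142*I)
(s*31)*73 = ((25 + I*√2)*31)*73 = (775 + 31*I*√2)*73 = 56575 + 2263*I*√2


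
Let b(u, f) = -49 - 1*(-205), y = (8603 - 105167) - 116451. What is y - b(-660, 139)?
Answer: -213171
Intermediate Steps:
y = -213015 (y = -96564 - 116451 = -213015)
b(u, f) = 156 (b(u, f) = -49 + 205 = 156)
y - b(-660, 139) = -213015 - 1*156 = -213015 - 156 = -213171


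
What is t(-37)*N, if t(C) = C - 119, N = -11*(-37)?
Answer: -63492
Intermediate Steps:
N = 407
t(C) = -119 + C
t(-37)*N = (-119 - 37)*407 = -156*407 = -63492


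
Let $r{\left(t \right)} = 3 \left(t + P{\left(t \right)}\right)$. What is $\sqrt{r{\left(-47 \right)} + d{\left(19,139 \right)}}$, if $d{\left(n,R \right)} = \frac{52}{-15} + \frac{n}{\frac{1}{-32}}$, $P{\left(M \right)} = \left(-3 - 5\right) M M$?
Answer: $\frac{i \sqrt{12097905}}{15} \approx 231.88 i$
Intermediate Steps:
$P{\left(M \right)} = - 8 M^{2}$ ($P{\left(M \right)} = \left(-3 - 5\right) M M = - 8 M M = - 8 M^{2}$)
$d{\left(n,R \right)} = - \frac{52}{15} - 32 n$ ($d{\left(n,R \right)} = 52 \left(- \frac{1}{15}\right) + \frac{n}{- \frac{1}{32}} = - \frac{52}{15} + n \left(-32\right) = - \frac{52}{15} - 32 n$)
$r{\left(t \right)} = - 24 t^{2} + 3 t$ ($r{\left(t \right)} = 3 \left(t - 8 t^{2}\right) = - 24 t^{2} + 3 t$)
$\sqrt{r{\left(-47 \right)} + d{\left(19,139 \right)}} = \sqrt{3 \left(-47\right) \left(1 - -376\right) - \frac{9172}{15}} = \sqrt{3 \left(-47\right) \left(1 + 376\right) - \frac{9172}{15}} = \sqrt{3 \left(-47\right) 377 - \frac{9172}{15}} = \sqrt{-53157 - \frac{9172}{15}} = \sqrt{- \frac{806527}{15}} = \frac{i \sqrt{12097905}}{15}$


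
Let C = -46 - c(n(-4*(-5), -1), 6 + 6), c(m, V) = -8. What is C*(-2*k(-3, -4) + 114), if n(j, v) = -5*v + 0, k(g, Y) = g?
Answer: -4560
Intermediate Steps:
n(j, v) = -5*v
C = -38 (C = -46 - 1*(-8) = -46 + 8 = -38)
C*(-2*k(-3, -4) + 114) = -38*(-2*(-3) + 114) = -38*(6 + 114) = -38*120 = -4560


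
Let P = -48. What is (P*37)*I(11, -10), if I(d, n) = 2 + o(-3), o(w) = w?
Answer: 1776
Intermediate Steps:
I(d, n) = -1 (I(d, n) = 2 - 3 = -1)
(P*37)*I(11, -10) = -48*37*(-1) = -1776*(-1) = 1776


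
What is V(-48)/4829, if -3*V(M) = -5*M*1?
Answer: -80/4829 ≈ -0.016567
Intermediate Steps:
V(M) = 5*M/3 (V(M) = -(-5*M)/3 = -(-5)*M/3 = 5*M/3)
V(-48)/4829 = ((5/3)*(-48))/4829 = -80*1/4829 = -80/4829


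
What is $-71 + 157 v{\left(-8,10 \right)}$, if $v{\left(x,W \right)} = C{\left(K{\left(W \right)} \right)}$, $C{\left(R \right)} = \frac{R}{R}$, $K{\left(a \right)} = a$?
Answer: $86$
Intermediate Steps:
$C{\left(R \right)} = 1$
$v{\left(x,W \right)} = 1$
$-71 + 157 v{\left(-8,10 \right)} = -71 + 157 \cdot 1 = -71 + 157 = 86$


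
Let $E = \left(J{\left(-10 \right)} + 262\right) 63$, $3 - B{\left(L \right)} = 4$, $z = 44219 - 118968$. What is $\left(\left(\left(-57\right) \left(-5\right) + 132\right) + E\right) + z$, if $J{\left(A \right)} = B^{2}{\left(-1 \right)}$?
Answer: $-57763$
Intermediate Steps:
$z = -74749$
$B{\left(L \right)} = -1$ ($B{\left(L \right)} = 3 - 4 = -1$)
$J{\left(A \right)} = 1$ ($J{\left(A \right)} = \left(-1\right)^{2} = 1$)
$E = 16569$ ($E = \left(1 + 262\right) 63 = 263 \cdot 63 = 16569$)
$\left(\left(\left(-57\right) \left(-5\right) + 132\right) + E\right) + z = \left(\left(\left(-57\right) \left(-5\right) + 132\right) + 16569\right) - 74749 = \left(\left(285 + 132\right) + 16569\right) - 74749 = \left(417 + 16569\right) - 74749 = 16986 - 74749 = -57763$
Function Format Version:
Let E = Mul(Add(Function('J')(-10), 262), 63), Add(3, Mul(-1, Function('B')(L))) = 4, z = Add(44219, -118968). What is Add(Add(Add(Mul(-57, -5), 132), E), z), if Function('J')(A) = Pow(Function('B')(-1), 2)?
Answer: -57763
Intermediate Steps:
z = -74749
Function('B')(L) = -1 (Function('B')(L) = Add(3, Mul(-1, 4)) = Add(3, -4) = -1)
Function('J')(A) = 1 (Function('J')(A) = Pow(-1, 2) = 1)
E = 16569 (E = Mul(Add(1, 262), 63) = Mul(263, 63) = 16569)
Add(Add(Add(Mul(-57, -5), 132), E), z) = Add(Add(Add(Mul(-57, -5), 132), 16569), -74749) = Add(Add(Add(285, 132), 16569), -74749) = Add(Add(417, 16569), -74749) = Add(16986, -74749) = -57763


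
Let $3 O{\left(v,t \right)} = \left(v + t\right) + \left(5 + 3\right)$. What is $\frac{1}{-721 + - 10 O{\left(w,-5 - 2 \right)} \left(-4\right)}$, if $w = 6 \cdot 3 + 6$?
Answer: $- \frac{3}{1163} \approx -0.0025795$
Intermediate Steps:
$w = 24$ ($w = 18 + 6 = 24$)
$O{\left(v,t \right)} = \frac{8}{3} + \frac{t}{3} + \frac{v}{3}$ ($O{\left(v,t \right)} = \frac{\left(v + t\right) + \left(5 + 3\right)}{3} = \frac{\left(t + v\right) + 8}{3} = \frac{8 + t + v}{3} = \frac{8}{3} + \frac{t}{3} + \frac{v}{3}$)
$\frac{1}{-721 + - 10 O{\left(w,-5 - 2 \right)} \left(-4\right)} = \frac{1}{-721 + - 10 \left(\frac{8}{3} + \frac{-5 - 2}{3} + \frac{1}{3} \cdot 24\right) \left(-4\right)} = \frac{1}{-721 + - 10 \left(\frac{8}{3} + \frac{1}{3} \left(-7\right) + 8\right) \left(-4\right)} = \frac{1}{-721 + - 10 \left(\frac{8}{3} - \frac{7}{3} + 8\right) \left(-4\right)} = \frac{1}{-721 + \left(-10\right) \frac{25}{3} \left(-4\right)} = \frac{1}{-721 - - \frac{1000}{3}} = \frac{1}{-721 + \frac{1000}{3}} = \frac{1}{- \frac{1163}{3}} = - \frac{3}{1163}$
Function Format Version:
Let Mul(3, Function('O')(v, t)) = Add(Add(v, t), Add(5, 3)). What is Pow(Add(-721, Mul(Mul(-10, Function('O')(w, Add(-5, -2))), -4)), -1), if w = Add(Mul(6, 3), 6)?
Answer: Rational(-3, 1163) ≈ -0.0025795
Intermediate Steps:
w = 24 (w = Add(18, 6) = 24)
Function('O')(v, t) = Add(Rational(8, 3), Mul(Rational(1, 3), t), Mul(Rational(1, 3), v)) (Function('O')(v, t) = Mul(Rational(1, 3), Add(Add(v, t), Add(5, 3))) = Mul(Rational(1, 3), Add(Add(t, v), 8)) = Mul(Rational(1, 3), Add(8, t, v)) = Add(Rational(8, 3), Mul(Rational(1, 3), t), Mul(Rational(1, 3), v)))
Pow(Add(-721, Mul(Mul(-10, Function('O')(w, Add(-5, -2))), -4)), -1) = Pow(Add(-721, Mul(Mul(-10, Add(Rational(8, 3), Mul(Rational(1, 3), Add(-5, -2)), Mul(Rational(1, 3), 24))), -4)), -1) = Pow(Add(-721, Mul(Mul(-10, Add(Rational(8, 3), Mul(Rational(1, 3), -7), 8)), -4)), -1) = Pow(Add(-721, Mul(Mul(-10, Add(Rational(8, 3), Rational(-7, 3), 8)), -4)), -1) = Pow(Add(-721, Mul(Mul(-10, Rational(25, 3)), -4)), -1) = Pow(Add(-721, Mul(Rational(-250, 3), -4)), -1) = Pow(Add(-721, Rational(1000, 3)), -1) = Pow(Rational(-1163, 3), -1) = Rational(-3, 1163)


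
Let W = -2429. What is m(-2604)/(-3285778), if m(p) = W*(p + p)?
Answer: -6325116/1642889 ≈ -3.8500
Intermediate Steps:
m(p) = -4858*p (m(p) = -2429*(p + p) = -4858*p)
m(-2604)/(-3285778) = -4858*(-2604)/(-3285778) = 12650232*(-1/3285778) = -6325116/1642889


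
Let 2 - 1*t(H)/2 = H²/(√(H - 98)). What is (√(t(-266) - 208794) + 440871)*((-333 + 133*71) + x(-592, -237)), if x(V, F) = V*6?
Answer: 2450361018 + 5558*√(-35285510 + 131404*I*√91)/13 ≈ 2.4504e+9 + 2.54e+6*I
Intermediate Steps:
x(V, F) = 6*V
t(H) = 4 - 2*H²/√(-98 + H) (t(H) = 4 - 2*H²/(√(H - 98)) = 4 - 2*H²/(√(-98 + H)) = 4 - 2*H²/√(-98 + H))
(√(t(-266) - 208794) + 440871)*((-333 + 133*71) + x(-592, -237)) = (√((4 - 2*(-266)²/√(-98 - 266)) - 208794) + 440871)*((-333 + 133*71) + 6*(-592)) = (√((4 - 2*70756/√(-364)) - 208794) + 440871)*((-333 + 9443) - 3552) = (√((4 - 2*70756*(-I*√91/182)) - 208794) + 440871)*(9110 - 3552) = (√((4 + 10108*I*√91/13) - 208794) + 440871)*5558 = (√(-208790 + 10108*I*√91/13) + 440871)*5558 = (440871 + √(-208790 + 10108*I*√91/13))*5558 = 2450361018 + 5558*√(-208790 + 10108*I*√91/13)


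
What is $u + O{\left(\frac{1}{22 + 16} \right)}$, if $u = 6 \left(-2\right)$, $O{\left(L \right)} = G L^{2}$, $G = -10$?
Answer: $- \frac{8669}{722} \approx -12.007$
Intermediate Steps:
$O{\left(L \right)} = - 10 L^{2}$
$u = -12$
$u + O{\left(\frac{1}{22 + 16} \right)} = -12 - 10 \left(\frac{1}{22 + 16}\right)^{2} = -12 - 10 \left(\frac{1}{38}\right)^{2} = -12 - \frac{10}{1444} = -12 - \frac{5}{722} = - \frac{8669}{722}$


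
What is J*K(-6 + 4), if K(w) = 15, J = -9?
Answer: -135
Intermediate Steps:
J*K(-6 + 4) = -9*15 = -135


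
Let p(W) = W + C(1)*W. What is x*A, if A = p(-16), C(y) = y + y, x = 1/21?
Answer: -16/7 ≈ -2.2857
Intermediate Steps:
x = 1/21 ≈ 0.047619
C(y) = 2*y
p(W) = 3*W (p(W) = W + (2*1)*W = W + 2*W = 3*W)
A = -48 (A = 3*(-16) = -48)
x*A = (1/21)*(-48) = -16/7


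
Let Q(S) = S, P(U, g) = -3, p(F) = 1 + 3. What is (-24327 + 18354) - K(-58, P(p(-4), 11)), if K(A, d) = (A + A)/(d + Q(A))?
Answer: -364469/61 ≈ -5974.9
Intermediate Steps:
p(F) = 4
K(A, d) = 2*A/(A + d) (K(A, d) = (A + A)/(d + A) = (2*A)/(A + d) = 2*A/(A + d))
(-24327 + 18354) - K(-58, P(p(-4), 11)) = (-24327 + 18354) - 2*(-58)/(-58 - 3) = -5973 - 2*(-58)/(-61) = -5973 - 2*(-58)*(-1)/61 = -5973 - 1*116/61 = -5973 - 116/61 = -364469/61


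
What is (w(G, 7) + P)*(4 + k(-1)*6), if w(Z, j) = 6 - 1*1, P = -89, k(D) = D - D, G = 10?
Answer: -336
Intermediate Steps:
k(D) = 0
w(Z, j) = 5 (w(Z, j) = 6 - 1 = 5)
(w(G, 7) + P)*(4 + k(-1)*6) = (5 - 89)*(4 + 0*6) = -84*(4 + 0) = -84*4 = -336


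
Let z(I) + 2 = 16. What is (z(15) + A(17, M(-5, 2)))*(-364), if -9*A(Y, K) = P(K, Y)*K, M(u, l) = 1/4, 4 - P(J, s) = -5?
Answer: -5005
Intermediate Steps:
P(J, s) = 9 (P(J, s) = 4 - 1*(-5) = 4 + 5 = 9)
M(u, l) = 1/4
z(I) = 14 (z(I) = -2 + 16 = 14)
A(Y, K) = -K
(z(15) + A(17, M(-5, 2)))*(-364) = (14 - 1*1/4)*(-364) = (14 - 1/4)*(-364) = (55/4)*(-364) = -5005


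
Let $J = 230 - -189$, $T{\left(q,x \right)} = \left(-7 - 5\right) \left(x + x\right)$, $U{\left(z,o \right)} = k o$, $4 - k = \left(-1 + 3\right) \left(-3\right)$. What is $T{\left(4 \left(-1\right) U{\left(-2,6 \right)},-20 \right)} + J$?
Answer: $899$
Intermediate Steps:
$k = 10$ ($k = 4 - \left(-1 + 3\right) \left(-3\right) = 4 - 2 \left(-3\right) = 4 - -6 = 4 + 6 = 10$)
$U{\left(z,o \right)} = 10 o$
$T{\left(q,x \right)} = - 24 x$ ($T{\left(q,x \right)} = - 12 \cdot 2 x = - 24 x$)
$J = 419$ ($J = 230 + 189 = 419$)
$T{\left(4 \left(-1\right) U{\left(-2,6 \right)},-20 \right)} + J = \left(-24\right) \left(-20\right) + 419 = 480 + 419 = 899$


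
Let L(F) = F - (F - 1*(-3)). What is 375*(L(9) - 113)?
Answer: -43500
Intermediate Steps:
L(F) = -3 (L(F) = F - (F + 3) = F - (3 + F) = F + (-3 - F) = -3)
375*(L(9) - 113) = 375*(-3 - 113) = 375*(-116) = -43500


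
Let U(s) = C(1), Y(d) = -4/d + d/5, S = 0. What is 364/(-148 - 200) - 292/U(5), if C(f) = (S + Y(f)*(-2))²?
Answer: -191626/31407 ≈ -6.1014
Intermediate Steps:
Y(d) = -4/d + d/5 (Y(d) = -4/d + d*(⅕) = -4/d + d/5)
C(f) = (8/f - 2*f/5)² (C(f) = (0 + (-4/f + f/5)*(-2))² = (0 + (8/f - 2*f/5))² = (8/f - 2*f/5)²)
U(s) = 1444/25 (U(s) = (4/25)*(20 - 1*1²)²/1² = (4/25)*1*(20 - 1*1)² = (4/25)*1*(20 - 1)² = (4/25)*1*19² = (4/25)*1*361 = 1444/25)
364/(-148 - 200) - 292/U(5) = 364/(-148 - 200) - 292/1444/25 = 364/(-348) - 292*25/1444 = 364*(-1/348) - 1825/361 = -91/87 - 1825/361 = -191626/31407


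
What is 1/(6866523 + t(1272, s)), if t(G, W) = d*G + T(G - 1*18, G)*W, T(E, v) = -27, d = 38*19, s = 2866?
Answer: 1/7707525 ≈ 1.2974e-7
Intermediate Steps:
d = 722
t(G, W) = -27*W + 722*G (t(G, W) = 722*G - 27*W = -27*W + 722*G)
1/(6866523 + t(1272, s)) = 1/(6866523 + (-27*2866 + 722*1272)) = 1/(6866523 + (-77382 + 918384)) = 1/(6866523 + 841002) = 1/7707525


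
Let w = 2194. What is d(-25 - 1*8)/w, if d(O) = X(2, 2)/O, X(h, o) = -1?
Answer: 1/72402 ≈ 1.3812e-5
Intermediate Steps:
d(O) = -1/O
d(-25 - 1*8)/w = -1/(-25 - 1*8)/2194 = -1/(-25 - 8)*(1/2194) = -1/(-33)*(1/2194) = -1*(-1/33)*(1/2194) = (1/33)*(1/2194) = 1/72402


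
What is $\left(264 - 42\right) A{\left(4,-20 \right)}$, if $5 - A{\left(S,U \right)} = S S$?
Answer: $-2442$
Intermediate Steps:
$A{\left(S,U \right)} = 5 - S^{2}$ ($A{\left(S,U \right)} = 5 - S S = 5 - S^{2}$)
$\left(264 - 42\right) A{\left(4,-20 \right)} = \left(264 - 42\right) \left(5 - 4^{2}\right) = 222 \left(5 - 16\right) = 222 \left(-11\right) = -2442$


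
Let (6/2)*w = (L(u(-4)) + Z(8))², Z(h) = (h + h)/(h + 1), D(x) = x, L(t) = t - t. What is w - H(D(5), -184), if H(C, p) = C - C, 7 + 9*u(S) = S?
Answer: 256/243 ≈ 1.0535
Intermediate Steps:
u(S) = -7/9 + S/9
L(t) = 0
Z(h) = 2*h/(1 + h) (Z(h) = (2*h)/(1 + h) = 2*h/(1 + h))
w = 256/243 (w = (0 + 2*8/(1 + 8))²/3 = (0 + 2*8/9)²/3 = (0 + 2*8*(⅑))²/3 = (0 + 16/9)²/3 = (16/9)²/3 = (⅓)*(256/81) = 256/243 ≈ 1.0535)
H(C, p) = 0
w - H(D(5), -184) = 256/243 - 1*0 = 256/243 + 0 = 256/243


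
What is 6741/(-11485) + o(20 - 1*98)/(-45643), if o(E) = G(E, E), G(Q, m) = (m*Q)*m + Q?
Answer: 395649699/40323835 ≈ 9.8118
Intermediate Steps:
G(Q, m) = Q + Q*m**2 (G(Q, m) = (Q*m)*m + Q = Q*m**2 + Q = Q + Q*m**2)
o(E) = E*(1 + E**2)
6741/(-11485) + o(20 - 1*98)/(-45643) = 6741/(-11485) + ((20 - 1*98) + (20 - 1*98)**3)/(-45643) = 6741*(-1/11485) + ((20 - 98) + (20 - 98)**3)*(-1/45643) = -6741/11485 + (-78 + (-78)**3)*(-1/45643) = -6741/11485 + (-78 - 474552)*(-1/45643) = -6741/11485 - 474630*(-1/45643) = -6741/11485 + 36510/3511 = 395649699/40323835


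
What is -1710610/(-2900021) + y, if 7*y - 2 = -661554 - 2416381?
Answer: -8926058362323/20300147 ≈ -4.3970e+5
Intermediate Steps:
y = -3077933/7 (y = 2/7 + (-661554 - 2416381)/7 = 2/7 + (1/7)*(-3077935) = 2/7 - 439705 = -3077933/7 ≈ -4.3970e+5)
-1710610/(-2900021) + y = -1710610/(-2900021) - 3077933/7 = -1710610*(-1/2900021) - 3077933/7 = 1710610/2900021 - 3077933/7 = -8926058362323/20300147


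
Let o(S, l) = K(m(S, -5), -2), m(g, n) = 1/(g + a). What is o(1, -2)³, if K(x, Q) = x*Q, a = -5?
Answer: ⅛ ≈ 0.12500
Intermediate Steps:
m(g, n) = 1/(-5 + g) (m(g, n) = 1/(g - 5) = 1/(-5 + g))
K(x, Q) = Q*x
o(S, l) = -2/(-5 + S)
o(1, -2)³ = (-2/(-5 + 1))³ = (-2/(-4))³ = (-2*(-¼))³ = (½)³ = ⅛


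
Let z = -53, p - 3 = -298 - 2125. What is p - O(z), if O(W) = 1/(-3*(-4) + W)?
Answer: -99219/41 ≈ -2420.0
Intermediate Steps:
p = -2420 (p = 3 + (-298 - 2125) = 3 - 2423 = -2420)
O(W) = 1/(12 + W)
p - O(z) = -2420 - 1/(12 - 53) = -2420 - 1/(-41) = -2420 - 1*(-1/41) = -2420 + 1/41 = -99219/41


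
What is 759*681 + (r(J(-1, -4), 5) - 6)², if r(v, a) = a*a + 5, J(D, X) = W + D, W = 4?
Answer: 517455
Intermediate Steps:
J(D, X) = 4 + D
r(v, a) = 5 + a² (r(v, a) = a² + 5 = 5 + a²)
759*681 + (r(J(-1, -4), 5) - 6)² = 759*681 + ((5 + 5²) - 6)² = 516879 + ((5 + 25) - 6)² = 516879 + (30 - 6)² = 516879 + 24² = 516879 + 576 = 517455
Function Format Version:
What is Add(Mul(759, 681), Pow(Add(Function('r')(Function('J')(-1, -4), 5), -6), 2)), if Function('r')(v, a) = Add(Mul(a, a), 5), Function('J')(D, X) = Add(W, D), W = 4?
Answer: 517455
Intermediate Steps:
Function('J')(D, X) = Add(4, D)
Function('r')(v, a) = Add(5, Pow(a, 2)) (Function('r')(v, a) = Add(Pow(a, 2), 5) = Add(5, Pow(a, 2)))
Add(Mul(759, 681), Pow(Add(Function('r')(Function('J')(-1, -4), 5), -6), 2)) = Add(Mul(759, 681), Pow(Add(Add(5, Pow(5, 2)), -6), 2)) = Add(516879, Pow(Add(Add(5, 25), -6), 2)) = Add(516879, Pow(Add(30, -6), 2)) = Add(516879, Pow(24, 2)) = Add(516879, 576) = 517455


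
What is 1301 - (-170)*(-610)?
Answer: -102399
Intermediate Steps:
1301 - (-170)*(-610) = 1301 - 170*610 = 1301 - 103700 = -102399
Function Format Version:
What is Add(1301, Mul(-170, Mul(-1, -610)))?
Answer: -102399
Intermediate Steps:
Add(1301, Mul(-170, Mul(-1, -610))) = Add(1301, Mul(-170, 610)) = Add(1301, -103700) = -102399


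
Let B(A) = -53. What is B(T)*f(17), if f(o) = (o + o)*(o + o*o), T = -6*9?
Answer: -551412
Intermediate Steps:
T = -54
f(o) = 2*o*(o + o²) (f(o) = (2*o)*(o + o²) = 2*o*(o + o²))
B(T)*f(17) = -106*17²*(1 + 17) = -106*289*18 = -53*10404 = -551412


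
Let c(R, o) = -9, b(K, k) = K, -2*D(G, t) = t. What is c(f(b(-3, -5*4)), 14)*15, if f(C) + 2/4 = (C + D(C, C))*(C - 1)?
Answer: -135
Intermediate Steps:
D(G, t) = -t/2
f(C) = -1/2 + C*(-1 + C)/2 (f(C) = -1/2 + (C - C/2)*(C - 1) = -1/2 + (C/2)*(-1 + C) = -1/2 + C*(-1 + C)/2)
c(f(b(-3, -5*4)), 14)*15 = -9*15 = -135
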